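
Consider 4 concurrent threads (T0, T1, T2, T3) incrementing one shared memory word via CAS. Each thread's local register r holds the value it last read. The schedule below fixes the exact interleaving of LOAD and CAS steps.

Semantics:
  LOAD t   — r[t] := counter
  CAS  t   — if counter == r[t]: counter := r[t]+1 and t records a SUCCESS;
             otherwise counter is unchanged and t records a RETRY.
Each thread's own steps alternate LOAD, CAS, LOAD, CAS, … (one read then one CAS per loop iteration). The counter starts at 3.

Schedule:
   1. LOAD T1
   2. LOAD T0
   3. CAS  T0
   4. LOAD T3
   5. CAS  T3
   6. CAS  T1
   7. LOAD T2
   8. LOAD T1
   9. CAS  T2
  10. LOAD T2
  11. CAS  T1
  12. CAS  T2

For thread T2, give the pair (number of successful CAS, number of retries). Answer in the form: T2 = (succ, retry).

step 1: T1 LOAD ⇒ load; ctr=3 reg=3
step 2: T0 LOAD ⇒ load; ctr=3 reg=3
step 3: T0 CAS ⇒ ok; ctr=4 reg=3
step 4: T3 LOAD ⇒ load; ctr=4 reg=4
step 5: T3 CAS ⇒ ok; ctr=5 reg=4
step 6: T1 CAS ⇒ retry; ctr=5 reg=3
step 7: T2 LOAD ⇒ load; ctr=5 reg=5
step 8: T1 LOAD ⇒ load; ctr=5 reg=5
step 9: T2 CAS ⇒ ok; ctr=6 reg=5
step 10: T2 LOAD ⇒ load; ctr=6 reg=6
step 11: T1 CAS ⇒ retry; ctr=6 reg=5
step 12: T2 CAS ⇒ ok; ctr=7 reg=6

T2 = (2, 0)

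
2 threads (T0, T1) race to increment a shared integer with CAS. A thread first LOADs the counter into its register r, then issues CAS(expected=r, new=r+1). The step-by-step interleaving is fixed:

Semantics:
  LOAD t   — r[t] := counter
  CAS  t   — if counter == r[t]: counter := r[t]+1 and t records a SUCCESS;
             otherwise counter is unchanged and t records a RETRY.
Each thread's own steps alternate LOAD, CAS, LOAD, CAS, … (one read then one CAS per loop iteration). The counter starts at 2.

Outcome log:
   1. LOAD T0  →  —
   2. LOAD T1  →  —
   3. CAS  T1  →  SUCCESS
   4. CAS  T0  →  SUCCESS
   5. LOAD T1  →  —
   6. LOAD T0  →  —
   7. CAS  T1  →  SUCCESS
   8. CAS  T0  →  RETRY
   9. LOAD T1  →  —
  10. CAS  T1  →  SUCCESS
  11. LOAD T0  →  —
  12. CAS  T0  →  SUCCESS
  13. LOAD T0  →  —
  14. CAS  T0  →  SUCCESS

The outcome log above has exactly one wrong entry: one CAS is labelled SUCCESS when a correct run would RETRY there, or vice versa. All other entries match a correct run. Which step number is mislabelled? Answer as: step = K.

Re-executing:
#1 T0 reads 2
#2 T1 reads 2
#3 T1 CAS(2→3) writes; counter now 3
#4 T0 CAS(2→3) fails; counter now 3
#5 T1 reads 3
#6 T0 reads 3
#7 T1 CAS(3→4) writes; counter now 4
#8 T0 CAS(3→4) fails; counter now 4
#9 T1 reads 4
#10 T1 CAS(4→5) writes; counter now 5
#11 T0 reads 5
#12 T0 CAS(5→6) writes; counter now 6
#13 T0 reads 6
#14 T0 CAS(6→7) writes; counter now 7
Mismatch at 4.

step = 4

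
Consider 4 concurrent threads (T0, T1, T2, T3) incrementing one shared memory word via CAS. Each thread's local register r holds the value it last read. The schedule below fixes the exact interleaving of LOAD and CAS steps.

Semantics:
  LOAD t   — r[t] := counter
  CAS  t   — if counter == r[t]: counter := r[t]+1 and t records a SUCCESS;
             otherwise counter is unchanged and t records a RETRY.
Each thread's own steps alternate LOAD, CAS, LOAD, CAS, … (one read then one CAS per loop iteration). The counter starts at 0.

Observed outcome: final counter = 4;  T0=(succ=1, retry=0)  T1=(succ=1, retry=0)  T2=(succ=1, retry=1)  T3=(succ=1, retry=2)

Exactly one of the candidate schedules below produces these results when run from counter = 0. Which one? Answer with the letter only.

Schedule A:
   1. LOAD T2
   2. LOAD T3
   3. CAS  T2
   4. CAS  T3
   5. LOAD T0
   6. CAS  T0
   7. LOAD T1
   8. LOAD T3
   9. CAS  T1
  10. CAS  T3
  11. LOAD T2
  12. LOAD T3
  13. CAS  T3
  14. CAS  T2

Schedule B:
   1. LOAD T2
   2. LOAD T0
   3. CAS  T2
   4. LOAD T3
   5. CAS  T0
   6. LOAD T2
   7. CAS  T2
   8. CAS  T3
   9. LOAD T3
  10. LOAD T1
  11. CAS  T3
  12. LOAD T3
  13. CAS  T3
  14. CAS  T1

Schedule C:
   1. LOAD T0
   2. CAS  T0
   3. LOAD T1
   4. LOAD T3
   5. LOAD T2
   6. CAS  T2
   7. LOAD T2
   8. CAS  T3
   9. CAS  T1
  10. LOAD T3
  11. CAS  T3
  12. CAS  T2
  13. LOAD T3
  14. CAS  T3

Run A:
step 1: T2 LOAD ⇒ load; ctr=0 reg=0
step 2: T3 LOAD ⇒ load; ctr=0 reg=0
step 3: T2 CAS ⇒ ok; ctr=1 reg=0
step 4: T3 CAS ⇒ retry; ctr=1 reg=0
step 5: T0 LOAD ⇒ load; ctr=1 reg=1
step 6: T0 CAS ⇒ ok; ctr=2 reg=1
step 7: T1 LOAD ⇒ load; ctr=2 reg=2
step 8: T3 LOAD ⇒ load; ctr=2 reg=2
step 9: T1 CAS ⇒ ok; ctr=3 reg=2
step 10: T3 CAS ⇒ retry; ctr=3 reg=2
step 11: T2 LOAD ⇒ load; ctr=3 reg=3
step 12: T3 LOAD ⇒ load; ctr=3 reg=3
step 13: T3 CAS ⇒ ok; ctr=4 reg=3
step 14: T2 CAS ⇒ retry; ctr=4 reg=3

A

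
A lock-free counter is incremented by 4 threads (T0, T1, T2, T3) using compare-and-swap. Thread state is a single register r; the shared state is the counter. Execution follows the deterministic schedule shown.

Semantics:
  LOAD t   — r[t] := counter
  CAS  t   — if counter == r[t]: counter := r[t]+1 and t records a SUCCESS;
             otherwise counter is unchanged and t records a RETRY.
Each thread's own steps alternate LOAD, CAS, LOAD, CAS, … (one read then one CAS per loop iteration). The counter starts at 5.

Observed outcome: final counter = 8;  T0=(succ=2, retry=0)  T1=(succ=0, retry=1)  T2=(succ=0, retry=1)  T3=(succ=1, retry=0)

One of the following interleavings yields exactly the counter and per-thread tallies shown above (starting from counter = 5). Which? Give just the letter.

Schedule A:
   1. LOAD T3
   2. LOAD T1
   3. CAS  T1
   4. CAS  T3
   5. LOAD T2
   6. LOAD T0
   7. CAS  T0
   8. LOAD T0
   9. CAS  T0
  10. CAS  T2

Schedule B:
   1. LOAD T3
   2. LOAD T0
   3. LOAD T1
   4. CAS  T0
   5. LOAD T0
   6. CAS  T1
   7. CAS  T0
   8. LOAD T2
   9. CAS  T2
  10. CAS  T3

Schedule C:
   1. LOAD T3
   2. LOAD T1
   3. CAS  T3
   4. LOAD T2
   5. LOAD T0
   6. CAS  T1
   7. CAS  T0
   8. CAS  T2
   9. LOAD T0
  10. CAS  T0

C

Run C:
   1) LOAD T3:  M=5  r_T3=5
   2) LOAD T1:  M=5  r_T1=5
   3) CAS  T3:  M=6  r_T3=5 ✓
   4) LOAD T2:  M=6  r_T2=6
   5) LOAD T0:  M=6  r_T0=6
   6) CAS  T1:  M=6  r_T1=5 ✗
   7) CAS  T0:  M=7  r_T0=6 ✓
   8) CAS  T2:  M=7  r_T2=6 ✗
   9) LOAD T0:  M=7  r_T0=7
  10) CAS  T0:  M=8  r_T0=7 ✓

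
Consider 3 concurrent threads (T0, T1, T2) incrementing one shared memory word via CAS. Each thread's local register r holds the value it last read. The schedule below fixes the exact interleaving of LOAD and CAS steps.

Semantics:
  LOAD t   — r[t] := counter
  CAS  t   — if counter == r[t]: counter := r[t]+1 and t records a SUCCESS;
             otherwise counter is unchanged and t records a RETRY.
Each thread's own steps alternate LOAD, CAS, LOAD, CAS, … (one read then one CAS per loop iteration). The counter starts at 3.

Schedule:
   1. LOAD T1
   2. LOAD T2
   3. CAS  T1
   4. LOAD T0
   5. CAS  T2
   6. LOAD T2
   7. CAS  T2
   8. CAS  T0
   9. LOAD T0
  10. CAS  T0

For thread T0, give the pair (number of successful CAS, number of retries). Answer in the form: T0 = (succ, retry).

T0 = (1, 1)

#1 T1 reads 3
#2 T2 reads 3
#3 T1 CAS(3→4) writes; counter now 4
#4 T0 reads 4
#5 T2 CAS(3→4) fails; counter now 4
#6 T2 reads 4
#7 T2 CAS(4→5) writes; counter now 5
#8 T0 CAS(4→5) fails; counter now 5
#9 T0 reads 5
#10 T0 CAS(5→6) writes; counter now 6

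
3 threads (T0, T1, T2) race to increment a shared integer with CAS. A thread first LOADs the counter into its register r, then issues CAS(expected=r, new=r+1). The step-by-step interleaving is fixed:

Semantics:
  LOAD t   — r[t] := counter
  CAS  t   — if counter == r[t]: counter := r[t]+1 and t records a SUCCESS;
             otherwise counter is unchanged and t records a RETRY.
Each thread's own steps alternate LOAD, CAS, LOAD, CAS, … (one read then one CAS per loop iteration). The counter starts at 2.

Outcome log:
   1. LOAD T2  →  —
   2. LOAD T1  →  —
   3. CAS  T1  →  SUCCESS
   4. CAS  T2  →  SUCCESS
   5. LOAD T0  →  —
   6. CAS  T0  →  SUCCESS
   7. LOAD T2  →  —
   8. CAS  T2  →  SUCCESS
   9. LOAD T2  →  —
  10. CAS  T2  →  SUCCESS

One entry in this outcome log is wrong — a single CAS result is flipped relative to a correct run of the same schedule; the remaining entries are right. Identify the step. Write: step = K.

Correct run:
   1) LOAD T2:  M=2  r_T2=2
   2) LOAD T1:  M=2  r_T1=2
   3) CAS  T1:  M=3  r_T1=2 ✓
   4) CAS  T2:  M=3  r_T2=2 ✗
   5) LOAD T0:  M=3  r_T0=3
   6) CAS  T0:  M=4  r_T0=3 ✓
   7) LOAD T2:  M=4  r_T2=4
   8) CAS  T2:  M=5  r_T2=4 ✓
   9) LOAD T2:  M=5  r_T2=5
  10) CAS  T2:  M=6  r_T2=5 ✓
Mismatch at 4.

step = 4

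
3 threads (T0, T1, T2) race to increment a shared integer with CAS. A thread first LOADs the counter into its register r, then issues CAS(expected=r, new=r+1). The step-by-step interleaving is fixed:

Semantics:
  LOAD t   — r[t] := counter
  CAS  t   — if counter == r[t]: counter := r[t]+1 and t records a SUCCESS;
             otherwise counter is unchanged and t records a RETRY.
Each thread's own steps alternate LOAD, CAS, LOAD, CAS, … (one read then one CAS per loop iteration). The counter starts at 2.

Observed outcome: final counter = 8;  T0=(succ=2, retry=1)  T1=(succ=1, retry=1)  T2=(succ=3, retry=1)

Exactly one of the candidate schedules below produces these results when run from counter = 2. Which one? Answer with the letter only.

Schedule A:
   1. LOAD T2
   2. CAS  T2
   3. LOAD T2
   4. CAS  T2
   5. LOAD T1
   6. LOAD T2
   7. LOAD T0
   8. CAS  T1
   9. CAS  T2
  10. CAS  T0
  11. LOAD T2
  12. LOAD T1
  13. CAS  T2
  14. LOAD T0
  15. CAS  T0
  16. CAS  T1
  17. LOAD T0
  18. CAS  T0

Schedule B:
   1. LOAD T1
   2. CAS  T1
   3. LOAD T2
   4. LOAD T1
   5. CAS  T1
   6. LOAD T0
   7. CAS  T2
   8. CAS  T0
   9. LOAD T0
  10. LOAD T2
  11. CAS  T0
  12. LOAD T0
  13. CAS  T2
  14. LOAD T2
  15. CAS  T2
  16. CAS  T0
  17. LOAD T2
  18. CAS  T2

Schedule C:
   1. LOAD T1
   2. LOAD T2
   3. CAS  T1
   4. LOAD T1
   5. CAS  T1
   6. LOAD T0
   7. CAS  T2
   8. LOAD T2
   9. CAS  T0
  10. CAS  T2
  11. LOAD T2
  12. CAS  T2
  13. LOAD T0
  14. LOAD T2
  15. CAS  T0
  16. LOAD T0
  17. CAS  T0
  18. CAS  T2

A

Run A:
#1 T2 reads 2
#2 T2 CAS(2→3) writes; counter now 3
#3 T2 reads 3
#4 T2 CAS(3→4) writes; counter now 4
#5 T1 reads 4
#6 T2 reads 4
#7 T0 reads 4
#8 T1 CAS(4→5) writes; counter now 5
#9 T2 CAS(4→5) fails; counter now 5
#10 T0 CAS(4→5) fails; counter now 5
#11 T2 reads 5
#12 T1 reads 5
#13 T2 CAS(5→6) writes; counter now 6
#14 T0 reads 6
#15 T0 CAS(6→7) writes; counter now 7
#16 T1 CAS(5→6) fails; counter now 7
#17 T0 reads 7
#18 T0 CAS(7→8) writes; counter now 8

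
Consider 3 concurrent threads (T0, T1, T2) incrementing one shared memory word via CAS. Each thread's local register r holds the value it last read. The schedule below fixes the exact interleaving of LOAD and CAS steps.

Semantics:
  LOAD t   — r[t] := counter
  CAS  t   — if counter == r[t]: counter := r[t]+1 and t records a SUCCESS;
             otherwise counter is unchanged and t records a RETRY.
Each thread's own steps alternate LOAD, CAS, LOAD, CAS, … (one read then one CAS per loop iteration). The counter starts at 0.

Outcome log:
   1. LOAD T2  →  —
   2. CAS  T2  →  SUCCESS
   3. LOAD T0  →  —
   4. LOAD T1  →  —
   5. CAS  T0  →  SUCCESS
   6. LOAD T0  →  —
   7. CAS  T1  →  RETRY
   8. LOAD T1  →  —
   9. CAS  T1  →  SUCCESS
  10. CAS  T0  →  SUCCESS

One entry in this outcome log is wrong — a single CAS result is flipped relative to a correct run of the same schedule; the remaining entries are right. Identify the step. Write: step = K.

Reference trace:
#1 T2 reads 0
#2 T2 CAS(0→1) writes; counter now 1
#3 T0 reads 1
#4 T1 reads 1
#5 T0 CAS(1→2) writes; counter now 2
#6 T0 reads 2
#7 T1 CAS(1→2) fails; counter now 2
#8 T1 reads 2
#9 T1 CAS(2→3) writes; counter now 3
#10 T0 CAS(2→3) fails; counter now 3
Mismatch at 10.

step = 10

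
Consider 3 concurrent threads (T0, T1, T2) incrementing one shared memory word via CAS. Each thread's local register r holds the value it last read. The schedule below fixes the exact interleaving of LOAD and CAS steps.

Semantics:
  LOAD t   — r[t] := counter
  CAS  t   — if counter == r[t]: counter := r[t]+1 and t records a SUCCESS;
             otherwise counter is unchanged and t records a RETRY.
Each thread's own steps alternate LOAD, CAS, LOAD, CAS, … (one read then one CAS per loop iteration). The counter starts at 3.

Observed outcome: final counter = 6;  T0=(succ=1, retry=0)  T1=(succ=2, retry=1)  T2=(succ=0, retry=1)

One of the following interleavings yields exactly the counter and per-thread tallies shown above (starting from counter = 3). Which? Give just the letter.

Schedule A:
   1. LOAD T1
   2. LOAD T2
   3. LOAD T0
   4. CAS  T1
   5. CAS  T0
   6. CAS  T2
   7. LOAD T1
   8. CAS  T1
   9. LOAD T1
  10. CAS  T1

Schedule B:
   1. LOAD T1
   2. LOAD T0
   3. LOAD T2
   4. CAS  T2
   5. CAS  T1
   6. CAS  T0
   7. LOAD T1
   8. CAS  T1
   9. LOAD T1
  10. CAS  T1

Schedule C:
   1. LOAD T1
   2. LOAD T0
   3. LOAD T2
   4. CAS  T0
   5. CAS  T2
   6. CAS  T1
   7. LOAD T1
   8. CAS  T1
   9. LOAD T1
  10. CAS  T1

C

Simulating candidate C:
#1 T1 reads 3
#2 T0 reads 3
#3 T2 reads 3
#4 T0 CAS(3→4) writes; counter now 4
#5 T2 CAS(3→4) fails; counter now 4
#6 T1 CAS(3→4) fails; counter now 4
#7 T1 reads 4
#8 T1 CAS(4→5) writes; counter now 5
#9 T1 reads 5
#10 T1 CAS(5→6) writes; counter now 6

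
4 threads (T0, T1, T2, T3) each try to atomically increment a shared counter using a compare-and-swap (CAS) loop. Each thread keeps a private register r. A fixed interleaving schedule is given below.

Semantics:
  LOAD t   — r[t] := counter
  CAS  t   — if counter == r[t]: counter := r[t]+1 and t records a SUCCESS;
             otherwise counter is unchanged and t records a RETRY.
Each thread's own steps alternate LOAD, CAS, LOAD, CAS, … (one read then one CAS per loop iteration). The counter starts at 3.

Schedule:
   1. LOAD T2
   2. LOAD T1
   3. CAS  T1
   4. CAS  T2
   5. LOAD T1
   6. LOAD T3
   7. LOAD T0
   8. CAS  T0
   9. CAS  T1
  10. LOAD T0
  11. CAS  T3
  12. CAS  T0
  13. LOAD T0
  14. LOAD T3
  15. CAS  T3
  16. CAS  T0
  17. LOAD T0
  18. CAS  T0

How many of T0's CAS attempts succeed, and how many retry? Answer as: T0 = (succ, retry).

#1 T2 reads 3
#2 T1 reads 3
#3 T1 CAS(3→4) writes; counter now 4
#4 T2 CAS(3→4) fails; counter now 4
#5 T1 reads 4
#6 T3 reads 4
#7 T0 reads 4
#8 T0 CAS(4→5) writes; counter now 5
#9 T1 CAS(4→5) fails; counter now 5
#10 T0 reads 5
#11 T3 CAS(4→5) fails; counter now 5
#12 T0 CAS(5→6) writes; counter now 6
#13 T0 reads 6
#14 T3 reads 6
#15 T3 CAS(6→7) writes; counter now 7
#16 T0 CAS(6→7) fails; counter now 7
#17 T0 reads 7
#18 T0 CAS(7→8) writes; counter now 8

T0 = (3, 1)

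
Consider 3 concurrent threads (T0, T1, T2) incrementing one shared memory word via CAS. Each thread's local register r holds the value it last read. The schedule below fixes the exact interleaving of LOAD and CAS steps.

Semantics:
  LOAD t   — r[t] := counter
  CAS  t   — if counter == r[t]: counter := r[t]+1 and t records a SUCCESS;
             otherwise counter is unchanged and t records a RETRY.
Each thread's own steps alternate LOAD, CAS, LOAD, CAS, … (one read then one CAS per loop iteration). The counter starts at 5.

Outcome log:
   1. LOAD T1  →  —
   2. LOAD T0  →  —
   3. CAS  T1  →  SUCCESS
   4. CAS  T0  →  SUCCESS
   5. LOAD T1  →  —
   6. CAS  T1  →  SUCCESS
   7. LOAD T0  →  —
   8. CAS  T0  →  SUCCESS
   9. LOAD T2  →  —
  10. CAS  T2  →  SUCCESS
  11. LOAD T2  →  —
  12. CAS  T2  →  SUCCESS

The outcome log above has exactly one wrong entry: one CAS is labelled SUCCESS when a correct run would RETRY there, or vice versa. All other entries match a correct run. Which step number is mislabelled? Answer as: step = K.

Correct run:
[1] T1.load  rd  (counter 5, T1.r 5)
[2] T0.load  rd  (counter 5, T0.r 5)
[3] T1.cas  hit  (counter 6, T1.r 5)
[4] T0.cas  miss  (counter 6, T0.r 5)
[5] T1.load  rd  (counter 6, T1.r 6)
[6] T1.cas  hit  (counter 7, T1.r 6)
[7] T0.load  rd  (counter 7, T0.r 7)
[8] T0.cas  hit  (counter 8, T0.r 7)
[9] T2.load  rd  (counter 8, T2.r 8)
[10] T2.cas  hit  (counter 9, T2.r 8)
[11] T2.load  rd  (counter 9, T2.r 9)
[12] T2.cas  hit  (counter 10, T2.r 9)
Log disagrees first at step 4.

step = 4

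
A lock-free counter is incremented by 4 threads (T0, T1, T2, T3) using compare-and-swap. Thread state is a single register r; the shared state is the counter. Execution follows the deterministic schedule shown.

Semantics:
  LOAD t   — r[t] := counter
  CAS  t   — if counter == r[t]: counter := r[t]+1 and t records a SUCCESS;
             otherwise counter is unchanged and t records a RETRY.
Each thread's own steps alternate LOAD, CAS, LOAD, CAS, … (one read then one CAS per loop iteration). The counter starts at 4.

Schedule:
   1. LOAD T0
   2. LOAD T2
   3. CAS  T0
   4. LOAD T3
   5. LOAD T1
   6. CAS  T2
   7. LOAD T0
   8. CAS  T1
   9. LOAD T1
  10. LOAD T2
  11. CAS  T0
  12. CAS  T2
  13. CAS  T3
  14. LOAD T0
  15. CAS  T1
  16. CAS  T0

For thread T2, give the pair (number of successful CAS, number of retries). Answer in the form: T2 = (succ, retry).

T2 = (1, 1)

T0 LOAD — after: cnt=4, r=4 — load
T2 LOAD — after: cnt=4, r=4 — load
T0 CAS — after: cnt=5, r=4 — ok
T3 LOAD — after: cnt=5, r=5 — load
T1 LOAD — after: cnt=5, r=5 — load
T2 CAS — after: cnt=5, r=4 — retry
T0 LOAD — after: cnt=5, r=5 — load
T1 CAS — after: cnt=6, r=5 — ok
T1 LOAD — after: cnt=6, r=6 — load
T2 LOAD — after: cnt=6, r=6 — load
T0 CAS — after: cnt=6, r=5 — retry
T2 CAS — after: cnt=7, r=6 — ok
T3 CAS — after: cnt=7, r=5 — retry
T0 LOAD — after: cnt=7, r=7 — load
T1 CAS — after: cnt=7, r=6 — retry
T0 CAS — after: cnt=8, r=7 — ok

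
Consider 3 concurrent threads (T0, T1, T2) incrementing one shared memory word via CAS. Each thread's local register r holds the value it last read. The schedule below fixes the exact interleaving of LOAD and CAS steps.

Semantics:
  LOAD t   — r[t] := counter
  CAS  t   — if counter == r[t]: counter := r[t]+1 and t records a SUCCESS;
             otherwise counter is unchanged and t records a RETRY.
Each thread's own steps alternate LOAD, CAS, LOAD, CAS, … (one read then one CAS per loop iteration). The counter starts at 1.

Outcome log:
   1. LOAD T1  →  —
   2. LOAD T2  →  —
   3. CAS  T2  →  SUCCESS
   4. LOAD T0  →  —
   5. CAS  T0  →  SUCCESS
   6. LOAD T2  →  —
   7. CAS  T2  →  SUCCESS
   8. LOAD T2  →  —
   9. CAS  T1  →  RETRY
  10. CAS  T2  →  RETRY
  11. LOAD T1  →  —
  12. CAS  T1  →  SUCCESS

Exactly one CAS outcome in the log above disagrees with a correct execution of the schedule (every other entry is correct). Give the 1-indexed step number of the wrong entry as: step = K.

step = 10

Re-executing:
1. LOAD T1 → mem=1 r[T1]=1 [LOAD]
2. LOAD T2 → mem=1 r[T2]=1 [LOAD]
3. CAS T2 → mem=2 r[T2]=1 [OK]
4. LOAD T0 → mem=2 r[T0]=2 [LOAD]
5. CAS T0 → mem=3 r[T0]=2 [OK]
6. LOAD T2 → mem=3 r[T2]=3 [LOAD]
7. CAS T2 → mem=4 r[T2]=3 [OK]
8. LOAD T2 → mem=4 r[T2]=4 [LOAD]
9. CAS T1 → mem=4 r[T1]=1 [RETRY]
10. CAS T2 → mem=5 r[T2]=4 [OK]
11. LOAD T1 → mem=5 r[T1]=5 [LOAD]
12. CAS T1 → mem=6 r[T1]=5 [OK]
Mismatch at 10.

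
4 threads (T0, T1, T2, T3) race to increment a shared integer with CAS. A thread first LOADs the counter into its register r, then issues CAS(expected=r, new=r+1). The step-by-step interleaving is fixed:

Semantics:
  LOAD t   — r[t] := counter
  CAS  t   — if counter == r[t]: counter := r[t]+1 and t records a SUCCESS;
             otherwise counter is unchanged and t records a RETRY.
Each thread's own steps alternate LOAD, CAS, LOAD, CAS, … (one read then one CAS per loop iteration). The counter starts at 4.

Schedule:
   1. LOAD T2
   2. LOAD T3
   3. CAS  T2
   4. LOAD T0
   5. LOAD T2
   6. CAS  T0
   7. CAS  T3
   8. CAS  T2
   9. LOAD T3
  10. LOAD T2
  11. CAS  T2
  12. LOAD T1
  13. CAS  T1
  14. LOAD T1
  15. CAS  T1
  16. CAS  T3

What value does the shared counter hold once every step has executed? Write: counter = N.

counter = 9

step 1: T2 LOAD ⇒ load; ctr=4 reg=4
step 2: T3 LOAD ⇒ load; ctr=4 reg=4
step 3: T2 CAS ⇒ ok; ctr=5 reg=4
step 4: T0 LOAD ⇒ load; ctr=5 reg=5
step 5: T2 LOAD ⇒ load; ctr=5 reg=5
step 6: T0 CAS ⇒ ok; ctr=6 reg=5
step 7: T3 CAS ⇒ retry; ctr=6 reg=4
step 8: T2 CAS ⇒ retry; ctr=6 reg=5
step 9: T3 LOAD ⇒ load; ctr=6 reg=6
step 10: T2 LOAD ⇒ load; ctr=6 reg=6
step 11: T2 CAS ⇒ ok; ctr=7 reg=6
step 12: T1 LOAD ⇒ load; ctr=7 reg=7
step 13: T1 CAS ⇒ ok; ctr=8 reg=7
step 14: T1 LOAD ⇒ load; ctr=8 reg=8
step 15: T1 CAS ⇒ ok; ctr=9 reg=8
step 16: T3 CAS ⇒ retry; ctr=9 reg=6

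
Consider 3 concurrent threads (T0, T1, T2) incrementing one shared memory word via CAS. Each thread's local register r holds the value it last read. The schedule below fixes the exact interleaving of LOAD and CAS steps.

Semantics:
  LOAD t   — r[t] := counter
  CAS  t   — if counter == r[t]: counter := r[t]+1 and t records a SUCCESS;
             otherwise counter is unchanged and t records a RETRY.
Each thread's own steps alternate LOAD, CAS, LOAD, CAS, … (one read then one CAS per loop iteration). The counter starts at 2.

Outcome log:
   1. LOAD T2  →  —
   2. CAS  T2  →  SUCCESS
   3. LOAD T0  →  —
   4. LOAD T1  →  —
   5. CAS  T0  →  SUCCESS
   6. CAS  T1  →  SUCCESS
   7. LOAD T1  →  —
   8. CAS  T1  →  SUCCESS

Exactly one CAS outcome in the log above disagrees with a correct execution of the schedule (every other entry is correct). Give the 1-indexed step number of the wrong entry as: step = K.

Reference trace:
#1 T2 reads 2
#2 T2 CAS(2→3) writes; counter now 3
#3 T0 reads 3
#4 T1 reads 3
#5 T0 CAS(3→4) writes; counter now 4
#6 T1 CAS(3→4) fails; counter now 4
#7 T1 reads 4
#8 T1 CAS(4→5) writes; counter now 5
Mismatch at 6.

step = 6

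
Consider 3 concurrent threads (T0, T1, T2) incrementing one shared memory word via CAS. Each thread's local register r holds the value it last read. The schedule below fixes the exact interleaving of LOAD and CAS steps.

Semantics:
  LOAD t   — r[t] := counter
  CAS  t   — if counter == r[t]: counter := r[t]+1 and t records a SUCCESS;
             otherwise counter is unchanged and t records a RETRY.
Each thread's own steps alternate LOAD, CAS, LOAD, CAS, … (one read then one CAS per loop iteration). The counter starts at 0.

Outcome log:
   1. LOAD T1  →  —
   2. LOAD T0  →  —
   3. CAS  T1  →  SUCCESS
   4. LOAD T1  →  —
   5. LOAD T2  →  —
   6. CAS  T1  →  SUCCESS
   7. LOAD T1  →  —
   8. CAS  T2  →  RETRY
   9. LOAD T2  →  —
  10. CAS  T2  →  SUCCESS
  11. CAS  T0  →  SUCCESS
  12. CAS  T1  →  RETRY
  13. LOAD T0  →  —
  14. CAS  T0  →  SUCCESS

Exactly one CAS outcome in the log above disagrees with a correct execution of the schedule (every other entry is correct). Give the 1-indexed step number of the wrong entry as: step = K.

Reference trace:
T1 LOAD — after: cnt=0, r=0 — load
T0 LOAD — after: cnt=0, r=0 — load
T1 CAS — after: cnt=1, r=0 — ok
T1 LOAD — after: cnt=1, r=1 — load
T2 LOAD — after: cnt=1, r=1 — load
T1 CAS — after: cnt=2, r=1 — ok
T1 LOAD — after: cnt=2, r=2 — load
T2 CAS — after: cnt=2, r=1 — retry
T2 LOAD — after: cnt=2, r=2 — load
T2 CAS — after: cnt=3, r=2 — ok
T0 CAS — after: cnt=3, r=0 — retry
T1 CAS — after: cnt=3, r=2 — retry
T0 LOAD — after: cnt=3, r=3 — load
T0 CAS — after: cnt=4, r=3 — ok
Mismatch at 11.

step = 11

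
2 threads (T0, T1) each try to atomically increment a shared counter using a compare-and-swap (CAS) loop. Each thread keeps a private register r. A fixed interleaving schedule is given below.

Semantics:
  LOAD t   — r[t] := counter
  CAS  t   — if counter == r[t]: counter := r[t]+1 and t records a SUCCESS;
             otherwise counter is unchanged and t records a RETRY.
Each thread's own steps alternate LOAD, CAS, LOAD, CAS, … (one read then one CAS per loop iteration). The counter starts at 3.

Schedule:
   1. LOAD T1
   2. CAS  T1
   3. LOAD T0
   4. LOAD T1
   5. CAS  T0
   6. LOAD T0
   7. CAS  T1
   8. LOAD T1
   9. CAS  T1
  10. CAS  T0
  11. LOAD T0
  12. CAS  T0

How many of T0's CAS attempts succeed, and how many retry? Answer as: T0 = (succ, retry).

T0 = (2, 1)

[1] T1.load  rd  (counter 3, T1.r 3)
[2] T1.cas  hit  (counter 4, T1.r 3)
[3] T0.load  rd  (counter 4, T0.r 4)
[4] T1.load  rd  (counter 4, T1.r 4)
[5] T0.cas  hit  (counter 5, T0.r 4)
[6] T0.load  rd  (counter 5, T0.r 5)
[7] T1.cas  miss  (counter 5, T1.r 4)
[8] T1.load  rd  (counter 5, T1.r 5)
[9] T1.cas  hit  (counter 6, T1.r 5)
[10] T0.cas  miss  (counter 6, T0.r 5)
[11] T0.load  rd  (counter 6, T0.r 6)
[12] T0.cas  hit  (counter 7, T0.r 6)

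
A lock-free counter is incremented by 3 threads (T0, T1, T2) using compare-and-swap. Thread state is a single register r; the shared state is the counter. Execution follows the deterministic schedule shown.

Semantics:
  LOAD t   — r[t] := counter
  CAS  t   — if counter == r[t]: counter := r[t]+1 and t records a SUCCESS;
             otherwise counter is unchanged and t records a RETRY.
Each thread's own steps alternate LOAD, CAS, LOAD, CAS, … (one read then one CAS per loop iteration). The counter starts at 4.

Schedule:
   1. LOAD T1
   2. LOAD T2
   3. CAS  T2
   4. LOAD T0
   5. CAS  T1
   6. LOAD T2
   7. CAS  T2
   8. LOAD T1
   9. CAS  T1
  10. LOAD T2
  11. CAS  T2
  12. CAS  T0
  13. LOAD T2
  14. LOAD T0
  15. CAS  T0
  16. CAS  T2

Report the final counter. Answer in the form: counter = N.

counter = 9

1. LOAD T1 → mem=4 r[T1]=4 [LOAD]
2. LOAD T2 → mem=4 r[T2]=4 [LOAD]
3. CAS T2 → mem=5 r[T2]=4 [OK]
4. LOAD T0 → mem=5 r[T0]=5 [LOAD]
5. CAS T1 → mem=5 r[T1]=4 [RETRY]
6. LOAD T2 → mem=5 r[T2]=5 [LOAD]
7. CAS T2 → mem=6 r[T2]=5 [OK]
8. LOAD T1 → mem=6 r[T1]=6 [LOAD]
9. CAS T1 → mem=7 r[T1]=6 [OK]
10. LOAD T2 → mem=7 r[T2]=7 [LOAD]
11. CAS T2 → mem=8 r[T2]=7 [OK]
12. CAS T0 → mem=8 r[T0]=5 [RETRY]
13. LOAD T2 → mem=8 r[T2]=8 [LOAD]
14. LOAD T0 → mem=8 r[T0]=8 [LOAD]
15. CAS T0 → mem=9 r[T0]=8 [OK]
16. CAS T2 → mem=9 r[T2]=8 [RETRY]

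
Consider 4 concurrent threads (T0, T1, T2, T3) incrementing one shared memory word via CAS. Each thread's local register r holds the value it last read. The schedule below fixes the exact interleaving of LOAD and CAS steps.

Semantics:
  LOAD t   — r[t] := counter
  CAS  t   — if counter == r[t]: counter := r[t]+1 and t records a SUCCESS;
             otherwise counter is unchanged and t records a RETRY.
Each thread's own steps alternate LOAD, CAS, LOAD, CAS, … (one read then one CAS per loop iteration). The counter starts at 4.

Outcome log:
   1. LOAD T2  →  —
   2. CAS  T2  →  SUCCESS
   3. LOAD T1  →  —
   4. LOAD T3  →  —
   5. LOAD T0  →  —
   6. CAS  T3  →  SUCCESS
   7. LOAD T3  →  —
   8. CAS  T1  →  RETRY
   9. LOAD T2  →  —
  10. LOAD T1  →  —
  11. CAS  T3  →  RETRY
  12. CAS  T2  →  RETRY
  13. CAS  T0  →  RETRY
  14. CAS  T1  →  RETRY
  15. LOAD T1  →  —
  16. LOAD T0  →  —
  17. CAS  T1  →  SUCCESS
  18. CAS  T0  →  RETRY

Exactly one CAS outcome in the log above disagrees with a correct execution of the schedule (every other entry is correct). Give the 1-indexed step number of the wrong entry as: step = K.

Correct run:
1. LOAD T2 → mem=4 r[T2]=4 [LOAD]
2. CAS T2 → mem=5 r[T2]=4 [OK]
3. LOAD T1 → mem=5 r[T1]=5 [LOAD]
4. LOAD T3 → mem=5 r[T3]=5 [LOAD]
5. LOAD T0 → mem=5 r[T0]=5 [LOAD]
6. CAS T3 → mem=6 r[T3]=5 [OK]
7. LOAD T3 → mem=6 r[T3]=6 [LOAD]
8. CAS T1 → mem=6 r[T1]=5 [RETRY]
9. LOAD T2 → mem=6 r[T2]=6 [LOAD]
10. LOAD T1 → mem=6 r[T1]=6 [LOAD]
11. CAS T3 → mem=7 r[T3]=6 [OK]
12. CAS T2 → mem=7 r[T2]=6 [RETRY]
13. CAS T0 → mem=7 r[T0]=5 [RETRY]
14. CAS T1 → mem=7 r[T1]=6 [RETRY]
15. LOAD T1 → mem=7 r[T1]=7 [LOAD]
16. LOAD T0 → mem=7 r[T0]=7 [LOAD]
17. CAS T1 → mem=8 r[T1]=7 [OK]
18. CAS T0 → mem=8 r[T0]=7 [RETRY]
Log disagrees first at step 11.

step = 11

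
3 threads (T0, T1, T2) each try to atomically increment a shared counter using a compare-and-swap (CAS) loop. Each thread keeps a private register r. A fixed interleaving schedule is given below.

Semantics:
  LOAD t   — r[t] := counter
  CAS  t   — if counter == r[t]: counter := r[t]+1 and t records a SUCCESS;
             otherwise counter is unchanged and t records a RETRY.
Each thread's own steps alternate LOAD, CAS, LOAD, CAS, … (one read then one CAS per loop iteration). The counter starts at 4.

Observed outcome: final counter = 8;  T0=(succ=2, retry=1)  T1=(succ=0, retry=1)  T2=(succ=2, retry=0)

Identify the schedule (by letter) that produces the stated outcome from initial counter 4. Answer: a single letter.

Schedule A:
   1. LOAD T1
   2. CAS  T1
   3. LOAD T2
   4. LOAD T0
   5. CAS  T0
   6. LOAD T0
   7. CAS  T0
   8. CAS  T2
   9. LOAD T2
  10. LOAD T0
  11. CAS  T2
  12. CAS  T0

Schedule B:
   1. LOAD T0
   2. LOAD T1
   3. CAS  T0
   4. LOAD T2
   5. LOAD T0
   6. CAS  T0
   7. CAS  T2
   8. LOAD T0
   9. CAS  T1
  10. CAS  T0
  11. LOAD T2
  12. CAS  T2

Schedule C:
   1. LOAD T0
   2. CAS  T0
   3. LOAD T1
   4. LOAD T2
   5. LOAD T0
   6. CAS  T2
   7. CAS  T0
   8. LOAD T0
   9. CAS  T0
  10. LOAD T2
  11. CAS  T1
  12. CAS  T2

C

Tracing schedule C:
#1 T0 reads 4
#2 T0 CAS(4→5) writes; counter now 5
#3 T1 reads 5
#4 T2 reads 5
#5 T0 reads 5
#6 T2 CAS(5→6) writes; counter now 6
#7 T0 CAS(5→6) fails; counter now 6
#8 T0 reads 6
#9 T0 CAS(6→7) writes; counter now 7
#10 T2 reads 7
#11 T1 CAS(5→6) fails; counter now 7
#12 T2 CAS(7→8) writes; counter now 8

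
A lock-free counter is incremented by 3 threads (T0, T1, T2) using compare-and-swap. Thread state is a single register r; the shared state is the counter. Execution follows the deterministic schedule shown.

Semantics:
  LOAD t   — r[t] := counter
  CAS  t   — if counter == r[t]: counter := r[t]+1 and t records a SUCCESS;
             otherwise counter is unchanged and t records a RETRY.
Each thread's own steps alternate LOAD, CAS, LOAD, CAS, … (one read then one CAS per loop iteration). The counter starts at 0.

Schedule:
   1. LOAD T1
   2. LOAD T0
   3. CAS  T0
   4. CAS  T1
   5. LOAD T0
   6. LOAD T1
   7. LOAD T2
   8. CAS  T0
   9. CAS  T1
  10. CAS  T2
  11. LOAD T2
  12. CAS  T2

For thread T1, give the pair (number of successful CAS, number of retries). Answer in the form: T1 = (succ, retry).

   1) LOAD T1:  M=0  r_T1=0
   2) LOAD T0:  M=0  r_T0=0
   3) CAS  T0:  M=1  r_T0=0 ✓
   4) CAS  T1:  M=1  r_T1=0 ✗
   5) LOAD T0:  M=1  r_T0=1
   6) LOAD T1:  M=1  r_T1=1
   7) LOAD T2:  M=1  r_T2=1
   8) CAS  T0:  M=2  r_T0=1 ✓
   9) CAS  T1:  M=2  r_T1=1 ✗
  10) CAS  T2:  M=2  r_T2=1 ✗
  11) LOAD T2:  M=2  r_T2=2
  12) CAS  T2:  M=3  r_T2=2 ✓

T1 = (0, 2)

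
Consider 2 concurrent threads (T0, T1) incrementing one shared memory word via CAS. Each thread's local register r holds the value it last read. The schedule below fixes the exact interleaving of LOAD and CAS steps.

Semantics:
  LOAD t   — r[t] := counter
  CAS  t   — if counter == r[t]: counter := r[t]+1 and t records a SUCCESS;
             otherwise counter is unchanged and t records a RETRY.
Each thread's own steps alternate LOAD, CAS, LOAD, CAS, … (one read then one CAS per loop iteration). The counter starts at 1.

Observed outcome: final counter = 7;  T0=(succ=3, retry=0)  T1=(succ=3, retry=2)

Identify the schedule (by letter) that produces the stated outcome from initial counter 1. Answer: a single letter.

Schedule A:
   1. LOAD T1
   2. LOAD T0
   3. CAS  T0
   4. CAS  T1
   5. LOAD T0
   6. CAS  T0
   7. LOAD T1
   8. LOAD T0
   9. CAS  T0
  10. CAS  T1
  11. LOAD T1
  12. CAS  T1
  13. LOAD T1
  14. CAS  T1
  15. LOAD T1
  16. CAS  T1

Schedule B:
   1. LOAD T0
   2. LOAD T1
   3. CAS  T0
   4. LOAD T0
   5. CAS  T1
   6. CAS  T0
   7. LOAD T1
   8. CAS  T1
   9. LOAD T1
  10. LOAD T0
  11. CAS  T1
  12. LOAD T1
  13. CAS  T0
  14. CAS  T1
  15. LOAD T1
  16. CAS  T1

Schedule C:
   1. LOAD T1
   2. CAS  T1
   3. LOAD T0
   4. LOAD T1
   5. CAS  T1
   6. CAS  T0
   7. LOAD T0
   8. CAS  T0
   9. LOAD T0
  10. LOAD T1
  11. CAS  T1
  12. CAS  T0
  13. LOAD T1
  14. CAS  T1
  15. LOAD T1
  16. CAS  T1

A

Simulating candidate A:
#1 T1 reads 1
#2 T0 reads 1
#3 T0 CAS(1→2) writes; counter now 2
#4 T1 CAS(1→2) fails; counter now 2
#5 T0 reads 2
#6 T0 CAS(2→3) writes; counter now 3
#7 T1 reads 3
#8 T0 reads 3
#9 T0 CAS(3→4) writes; counter now 4
#10 T1 CAS(3→4) fails; counter now 4
#11 T1 reads 4
#12 T1 CAS(4→5) writes; counter now 5
#13 T1 reads 5
#14 T1 CAS(5→6) writes; counter now 6
#15 T1 reads 6
#16 T1 CAS(6→7) writes; counter now 7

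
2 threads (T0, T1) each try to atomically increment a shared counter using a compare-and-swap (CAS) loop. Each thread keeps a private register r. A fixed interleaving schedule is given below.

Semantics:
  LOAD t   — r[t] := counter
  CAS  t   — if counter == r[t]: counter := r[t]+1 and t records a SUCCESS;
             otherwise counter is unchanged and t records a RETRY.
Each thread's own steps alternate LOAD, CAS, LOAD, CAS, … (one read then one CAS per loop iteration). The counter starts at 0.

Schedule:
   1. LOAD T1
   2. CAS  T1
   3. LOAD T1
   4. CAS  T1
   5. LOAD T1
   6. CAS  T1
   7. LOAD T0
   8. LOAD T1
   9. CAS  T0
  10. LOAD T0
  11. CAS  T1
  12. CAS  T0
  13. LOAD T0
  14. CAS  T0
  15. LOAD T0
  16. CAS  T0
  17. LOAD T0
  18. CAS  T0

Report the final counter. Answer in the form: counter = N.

#1 T1 reads 0
#2 T1 CAS(0→1) writes; counter now 1
#3 T1 reads 1
#4 T1 CAS(1→2) writes; counter now 2
#5 T1 reads 2
#6 T1 CAS(2→3) writes; counter now 3
#7 T0 reads 3
#8 T1 reads 3
#9 T0 CAS(3→4) writes; counter now 4
#10 T0 reads 4
#11 T1 CAS(3→4) fails; counter now 4
#12 T0 CAS(4→5) writes; counter now 5
#13 T0 reads 5
#14 T0 CAS(5→6) writes; counter now 6
#15 T0 reads 6
#16 T0 CAS(6→7) writes; counter now 7
#17 T0 reads 7
#18 T0 CAS(7→8) writes; counter now 8

counter = 8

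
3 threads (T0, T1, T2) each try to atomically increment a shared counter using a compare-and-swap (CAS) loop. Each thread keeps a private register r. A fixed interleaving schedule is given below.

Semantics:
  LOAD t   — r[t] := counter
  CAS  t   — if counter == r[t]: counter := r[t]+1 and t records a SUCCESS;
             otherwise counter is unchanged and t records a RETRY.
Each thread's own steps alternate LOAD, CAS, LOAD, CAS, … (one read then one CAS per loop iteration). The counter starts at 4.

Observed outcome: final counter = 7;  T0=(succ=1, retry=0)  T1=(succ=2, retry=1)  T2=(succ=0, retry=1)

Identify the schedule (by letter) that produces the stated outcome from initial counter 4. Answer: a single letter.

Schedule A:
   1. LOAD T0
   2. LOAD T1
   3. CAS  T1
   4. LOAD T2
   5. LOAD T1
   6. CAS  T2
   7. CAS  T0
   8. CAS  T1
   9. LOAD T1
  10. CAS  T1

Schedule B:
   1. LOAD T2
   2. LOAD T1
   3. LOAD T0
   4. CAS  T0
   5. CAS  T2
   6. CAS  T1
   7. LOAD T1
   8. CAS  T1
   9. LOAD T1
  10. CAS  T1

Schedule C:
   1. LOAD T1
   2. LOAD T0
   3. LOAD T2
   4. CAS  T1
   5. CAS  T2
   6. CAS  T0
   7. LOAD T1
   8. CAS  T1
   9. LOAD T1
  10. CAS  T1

Tracing schedule B:
step 1: T2 LOAD ⇒ load; ctr=4 reg=4
step 2: T1 LOAD ⇒ load; ctr=4 reg=4
step 3: T0 LOAD ⇒ load; ctr=4 reg=4
step 4: T0 CAS ⇒ ok; ctr=5 reg=4
step 5: T2 CAS ⇒ retry; ctr=5 reg=4
step 6: T1 CAS ⇒ retry; ctr=5 reg=4
step 7: T1 LOAD ⇒ load; ctr=5 reg=5
step 8: T1 CAS ⇒ ok; ctr=6 reg=5
step 9: T1 LOAD ⇒ load; ctr=6 reg=6
step 10: T1 CAS ⇒ ok; ctr=7 reg=6

B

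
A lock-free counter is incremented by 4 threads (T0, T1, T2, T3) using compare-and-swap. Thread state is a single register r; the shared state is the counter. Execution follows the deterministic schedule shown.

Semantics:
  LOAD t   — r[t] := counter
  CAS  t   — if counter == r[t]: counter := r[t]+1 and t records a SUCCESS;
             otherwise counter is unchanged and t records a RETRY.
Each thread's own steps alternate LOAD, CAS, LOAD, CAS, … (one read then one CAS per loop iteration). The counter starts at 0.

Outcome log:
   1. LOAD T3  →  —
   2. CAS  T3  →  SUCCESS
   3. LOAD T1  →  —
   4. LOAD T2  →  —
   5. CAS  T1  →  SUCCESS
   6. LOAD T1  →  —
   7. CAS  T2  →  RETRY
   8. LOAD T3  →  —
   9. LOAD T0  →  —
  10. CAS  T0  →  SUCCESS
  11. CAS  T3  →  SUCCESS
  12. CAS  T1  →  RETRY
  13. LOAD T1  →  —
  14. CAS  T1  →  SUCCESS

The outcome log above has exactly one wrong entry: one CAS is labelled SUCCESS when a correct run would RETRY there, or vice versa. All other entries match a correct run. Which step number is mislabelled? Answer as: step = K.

Re-executing:
[1] T3.load  rd  (counter 0, T3.r 0)
[2] T3.cas  hit  (counter 1, T3.r 0)
[3] T1.load  rd  (counter 1, T1.r 1)
[4] T2.load  rd  (counter 1, T2.r 1)
[5] T1.cas  hit  (counter 2, T1.r 1)
[6] T1.load  rd  (counter 2, T1.r 2)
[7] T2.cas  miss  (counter 2, T2.r 1)
[8] T3.load  rd  (counter 2, T3.r 2)
[9] T0.load  rd  (counter 2, T0.r 2)
[10] T0.cas  hit  (counter 3, T0.r 2)
[11] T3.cas  miss  (counter 3, T3.r 2)
[12] T1.cas  miss  (counter 3, T1.r 2)
[13] T1.load  rd  (counter 3, T1.r 3)
[14] T1.cas  hit  (counter 4, T1.r 3)
Log disagrees first at step 11.

step = 11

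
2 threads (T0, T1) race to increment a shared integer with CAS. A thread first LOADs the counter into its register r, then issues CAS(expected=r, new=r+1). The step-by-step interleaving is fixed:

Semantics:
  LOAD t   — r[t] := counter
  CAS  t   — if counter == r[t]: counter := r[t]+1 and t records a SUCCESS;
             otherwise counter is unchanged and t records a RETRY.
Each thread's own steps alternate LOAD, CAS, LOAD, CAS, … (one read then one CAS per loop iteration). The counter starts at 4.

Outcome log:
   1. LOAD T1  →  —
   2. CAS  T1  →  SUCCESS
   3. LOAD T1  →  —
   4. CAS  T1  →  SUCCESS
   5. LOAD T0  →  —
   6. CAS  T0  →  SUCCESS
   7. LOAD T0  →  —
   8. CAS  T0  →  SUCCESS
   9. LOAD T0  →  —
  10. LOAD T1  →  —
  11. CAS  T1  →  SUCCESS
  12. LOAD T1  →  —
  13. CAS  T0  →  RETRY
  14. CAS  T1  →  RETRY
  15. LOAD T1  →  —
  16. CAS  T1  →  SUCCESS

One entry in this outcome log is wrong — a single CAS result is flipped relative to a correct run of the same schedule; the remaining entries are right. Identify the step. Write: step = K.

step = 14

Reference trace:
1. LOAD T1 → mem=4 r[T1]=4 [LOAD]
2. CAS T1 → mem=5 r[T1]=4 [OK]
3. LOAD T1 → mem=5 r[T1]=5 [LOAD]
4. CAS T1 → mem=6 r[T1]=5 [OK]
5. LOAD T0 → mem=6 r[T0]=6 [LOAD]
6. CAS T0 → mem=7 r[T0]=6 [OK]
7. LOAD T0 → mem=7 r[T0]=7 [LOAD]
8. CAS T0 → mem=8 r[T0]=7 [OK]
9. LOAD T0 → mem=8 r[T0]=8 [LOAD]
10. LOAD T1 → mem=8 r[T1]=8 [LOAD]
11. CAS T1 → mem=9 r[T1]=8 [OK]
12. LOAD T1 → mem=9 r[T1]=9 [LOAD]
13. CAS T0 → mem=9 r[T0]=8 [RETRY]
14. CAS T1 → mem=10 r[T1]=9 [OK]
15. LOAD T1 → mem=10 r[T1]=10 [LOAD]
16. CAS T1 → mem=11 r[T1]=10 [OK]
Mismatch at 14.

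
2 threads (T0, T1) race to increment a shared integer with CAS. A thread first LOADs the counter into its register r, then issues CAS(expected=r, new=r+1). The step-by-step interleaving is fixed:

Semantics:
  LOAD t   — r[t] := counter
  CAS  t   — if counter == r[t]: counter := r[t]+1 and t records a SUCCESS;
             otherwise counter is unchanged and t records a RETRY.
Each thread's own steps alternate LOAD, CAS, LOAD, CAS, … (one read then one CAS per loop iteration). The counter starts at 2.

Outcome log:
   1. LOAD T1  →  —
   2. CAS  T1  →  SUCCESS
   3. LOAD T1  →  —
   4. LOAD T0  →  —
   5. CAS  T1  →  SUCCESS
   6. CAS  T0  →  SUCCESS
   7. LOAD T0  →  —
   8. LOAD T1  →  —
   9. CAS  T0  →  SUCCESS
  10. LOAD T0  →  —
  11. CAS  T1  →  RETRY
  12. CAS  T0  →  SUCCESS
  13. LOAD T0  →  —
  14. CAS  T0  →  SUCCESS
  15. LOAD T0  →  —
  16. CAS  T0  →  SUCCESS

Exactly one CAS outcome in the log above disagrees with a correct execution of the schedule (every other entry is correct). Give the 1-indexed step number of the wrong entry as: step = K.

Reference trace:
[1] T1.load  rd  (counter 2, T1.r 2)
[2] T1.cas  hit  (counter 3, T1.r 2)
[3] T1.load  rd  (counter 3, T1.r 3)
[4] T0.load  rd  (counter 3, T0.r 3)
[5] T1.cas  hit  (counter 4, T1.r 3)
[6] T0.cas  miss  (counter 4, T0.r 3)
[7] T0.load  rd  (counter 4, T0.r 4)
[8] T1.load  rd  (counter 4, T1.r 4)
[9] T0.cas  hit  (counter 5, T0.r 4)
[10] T0.load  rd  (counter 5, T0.r 5)
[11] T1.cas  miss  (counter 5, T1.r 4)
[12] T0.cas  hit  (counter 6, T0.r 5)
[13] T0.load  rd  (counter 6, T0.r 6)
[14] T0.cas  hit  (counter 7, T0.r 6)
[15] T0.load  rd  (counter 7, T0.r 7)
[16] T0.cas  hit  (counter 8, T0.r 7)
Flip is step 6.

step = 6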